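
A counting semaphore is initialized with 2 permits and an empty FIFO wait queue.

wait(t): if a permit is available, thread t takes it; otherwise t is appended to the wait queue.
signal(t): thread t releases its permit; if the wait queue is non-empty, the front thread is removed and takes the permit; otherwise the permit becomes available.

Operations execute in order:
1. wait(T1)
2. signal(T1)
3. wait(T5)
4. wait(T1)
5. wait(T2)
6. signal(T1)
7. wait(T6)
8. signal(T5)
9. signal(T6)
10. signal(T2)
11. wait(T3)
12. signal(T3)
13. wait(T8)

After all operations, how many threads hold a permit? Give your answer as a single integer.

Step 1: wait(T1) -> count=1 queue=[] holders={T1}
Step 2: signal(T1) -> count=2 queue=[] holders={none}
Step 3: wait(T5) -> count=1 queue=[] holders={T5}
Step 4: wait(T1) -> count=0 queue=[] holders={T1,T5}
Step 5: wait(T2) -> count=0 queue=[T2] holders={T1,T5}
Step 6: signal(T1) -> count=0 queue=[] holders={T2,T5}
Step 7: wait(T6) -> count=0 queue=[T6] holders={T2,T5}
Step 8: signal(T5) -> count=0 queue=[] holders={T2,T6}
Step 9: signal(T6) -> count=1 queue=[] holders={T2}
Step 10: signal(T2) -> count=2 queue=[] holders={none}
Step 11: wait(T3) -> count=1 queue=[] holders={T3}
Step 12: signal(T3) -> count=2 queue=[] holders={none}
Step 13: wait(T8) -> count=1 queue=[] holders={T8}
Final holders: {T8} -> 1 thread(s)

Answer: 1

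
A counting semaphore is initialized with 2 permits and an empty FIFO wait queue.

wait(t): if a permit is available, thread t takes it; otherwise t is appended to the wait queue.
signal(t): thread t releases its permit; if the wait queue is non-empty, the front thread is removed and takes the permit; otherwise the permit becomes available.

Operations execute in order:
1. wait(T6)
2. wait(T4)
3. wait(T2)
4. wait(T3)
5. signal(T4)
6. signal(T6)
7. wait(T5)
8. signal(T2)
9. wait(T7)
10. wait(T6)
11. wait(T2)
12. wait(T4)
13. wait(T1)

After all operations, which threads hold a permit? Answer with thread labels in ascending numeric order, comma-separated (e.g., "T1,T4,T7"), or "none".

Step 1: wait(T6) -> count=1 queue=[] holders={T6}
Step 2: wait(T4) -> count=0 queue=[] holders={T4,T6}
Step 3: wait(T2) -> count=0 queue=[T2] holders={T4,T6}
Step 4: wait(T3) -> count=0 queue=[T2,T3] holders={T4,T6}
Step 5: signal(T4) -> count=0 queue=[T3] holders={T2,T6}
Step 6: signal(T6) -> count=0 queue=[] holders={T2,T3}
Step 7: wait(T5) -> count=0 queue=[T5] holders={T2,T3}
Step 8: signal(T2) -> count=0 queue=[] holders={T3,T5}
Step 9: wait(T7) -> count=0 queue=[T7] holders={T3,T5}
Step 10: wait(T6) -> count=0 queue=[T7,T6] holders={T3,T5}
Step 11: wait(T2) -> count=0 queue=[T7,T6,T2] holders={T3,T5}
Step 12: wait(T4) -> count=0 queue=[T7,T6,T2,T4] holders={T3,T5}
Step 13: wait(T1) -> count=0 queue=[T7,T6,T2,T4,T1] holders={T3,T5}
Final holders: T3,T5

Answer: T3,T5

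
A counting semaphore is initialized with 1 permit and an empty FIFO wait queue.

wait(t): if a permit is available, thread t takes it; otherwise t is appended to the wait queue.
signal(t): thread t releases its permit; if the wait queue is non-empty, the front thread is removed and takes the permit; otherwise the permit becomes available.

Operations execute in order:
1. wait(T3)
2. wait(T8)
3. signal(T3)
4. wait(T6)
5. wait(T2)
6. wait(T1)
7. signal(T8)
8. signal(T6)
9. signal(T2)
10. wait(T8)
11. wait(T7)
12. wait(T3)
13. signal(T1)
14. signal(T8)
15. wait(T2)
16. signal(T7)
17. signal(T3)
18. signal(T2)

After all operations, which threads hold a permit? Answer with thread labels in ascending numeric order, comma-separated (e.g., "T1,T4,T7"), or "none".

Step 1: wait(T3) -> count=0 queue=[] holders={T3}
Step 2: wait(T8) -> count=0 queue=[T8] holders={T3}
Step 3: signal(T3) -> count=0 queue=[] holders={T8}
Step 4: wait(T6) -> count=0 queue=[T6] holders={T8}
Step 5: wait(T2) -> count=0 queue=[T6,T2] holders={T8}
Step 6: wait(T1) -> count=0 queue=[T6,T2,T1] holders={T8}
Step 7: signal(T8) -> count=0 queue=[T2,T1] holders={T6}
Step 8: signal(T6) -> count=0 queue=[T1] holders={T2}
Step 9: signal(T2) -> count=0 queue=[] holders={T1}
Step 10: wait(T8) -> count=0 queue=[T8] holders={T1}
Step 11: wait(T7) -> count=0 queue=[T8,T7] holders={T1}
Step 12: wait(T3) -> count=0 queue=[T8,T7,T3] holders={T1}
Step 13: signal(T1) -> count=0 queue=[T7,T3] holders={T8}
Step 14: signal(T8) -> count=0 queue=[T3] holders={T7}
Step 15: wait(T2) -> count=0 queue=[T3,T2] holders={T7}
Step 16: signal(T7) -> count=0 queue=[T2] holders={T3}
Step 17: signal(T3) -> count=0 queue=[] holders={T2}
Step 18: signal(T2) -> count=1 queue=[] holders={none}
Final holders: none

Answer: none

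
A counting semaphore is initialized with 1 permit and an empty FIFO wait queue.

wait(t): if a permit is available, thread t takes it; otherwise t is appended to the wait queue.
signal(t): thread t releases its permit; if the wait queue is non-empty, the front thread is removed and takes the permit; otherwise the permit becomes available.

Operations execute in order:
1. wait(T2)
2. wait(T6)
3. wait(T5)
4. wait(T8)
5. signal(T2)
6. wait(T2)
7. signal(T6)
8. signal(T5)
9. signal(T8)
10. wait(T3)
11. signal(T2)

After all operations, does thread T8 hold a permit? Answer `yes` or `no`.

Step 1: wait(T2) -> count=0 queue=[] holders={T2}
Step 2: wait(T6) -> count=0 queue=[T6] holders={T2}
Step 3: wait(T5) -> count=0 queue=[T6,T5] holders={T2}
Step 4: wait(T8) -> count=0 queue=[T6,T5,T8] holders={T2}
Step 5: signal(T2) -> count=0 queue=[T5,T8] holders={T6}
Step 6: wait(T2) -> count=0 queue=[T5,T8,T2] holders={T6}
Step 7: signal(T6) -> count=0 queue=[T8,T2] holders={T5}
Step 8: signal(T5) -> count=0 queue=[T2] holders={T8}
Step 9: signal(T8) -> count=0 queue=[] holders={T2}
Step 10: wait(T3) -> count=0 queue=[T3] holders={T2}
Step 11: signal(T2) -> count=0 queue=[] holders={T3}
Final holders: {T3} -> T8 not in holders

Answer: no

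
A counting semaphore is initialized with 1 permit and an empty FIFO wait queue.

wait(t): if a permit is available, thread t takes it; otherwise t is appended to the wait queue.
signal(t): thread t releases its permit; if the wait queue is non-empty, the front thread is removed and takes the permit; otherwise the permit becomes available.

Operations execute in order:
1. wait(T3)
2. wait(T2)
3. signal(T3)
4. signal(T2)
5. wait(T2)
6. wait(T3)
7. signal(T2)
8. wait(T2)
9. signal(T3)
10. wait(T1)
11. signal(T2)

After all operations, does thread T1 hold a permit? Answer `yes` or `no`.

Answer: yes

Derivation:
Step 1: wait(T3) -> count=0 queue=[] holders={T3}
Step 2: wait(T2) -> count=0 queue=[T2] holders={T3}
Step 3: signal(T3) -> count=0 queue=[] holders={T2}
Step 4: signal(T2) -> count=1 queue=[] holders={none}
Step 5: wait(T2) -> count=0 queue=[] holders={T2}
Step 6: wait(T3) -> count=0 queue=[T3] holders={T2}
Step 7: signal(T2) -> count=0 queue=[] holders={T3}
Step 8: wait(T2) -> count=0 queue=[T2] holders={T3}
Step 9: signal(T3) -> count=0 queue=[] holders={T2}
Step 10: wait(T1) -> count=0 queue=[T1] holders={T2}
Step 11: signal(T2) -> count=0 queue=[] holders={T1}
Final holders: {T1} -> T1 in holders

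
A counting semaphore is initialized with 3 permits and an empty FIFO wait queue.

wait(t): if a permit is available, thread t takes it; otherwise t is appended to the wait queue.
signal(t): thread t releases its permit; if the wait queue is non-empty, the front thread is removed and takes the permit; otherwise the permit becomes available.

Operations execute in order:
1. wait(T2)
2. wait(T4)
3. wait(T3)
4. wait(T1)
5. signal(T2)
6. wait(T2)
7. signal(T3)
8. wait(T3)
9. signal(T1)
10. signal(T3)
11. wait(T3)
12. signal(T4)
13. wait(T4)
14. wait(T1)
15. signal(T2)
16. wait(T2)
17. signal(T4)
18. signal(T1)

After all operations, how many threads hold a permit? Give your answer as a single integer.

Answer: 2

Derivation:
Step 1: wait(T2) -> count=2 queue=[] holders={T2}
Step 2: wait(T4) -> count=1 queue=[] holders={T2,T4}
Step 3: wait(T3) -> count=0 queue=[] holders={T2,T3,T4}
Step 4: wait(T1) -> count=0 queue=[T1] holders={T2,T3,T4}
Step 5: signal(T2) -> count=0 queue=[] holders={T1,T3,T4}
Step 6: wait(T2) -> count=0 queue=[T2] holders={T1,T3,T4}
Step 7: signal(T3) -> count=0 queue=[] holders={T1,T2,T4}
Step 8: wait(T3) -> count=0 queue=[T3] holders={T1,T2,T4}
Step 9: signal(T1) -> count=0 queue=[] holders={T2,T3,T4}
Step 10: signal(T3) -> count=1 queue=[] holders={T2,T4}
Step 11: wait(T3) -> count=0 queue=[] holders={T2,T3,T4}
Step 12: signal(T4) -> count=1 queue=[] holders={T2,T3}
Step 13: wait(T4) -> count=0 queue=[] holders={T2,T3,T4}
Step 14: wait(T1) -> count=0 queue=[T1] holders={T2,T3,T4}
Step 15: signal(T2) -> count=0 queue=[] holders={T1,T3,T4}
Step 16: wait(T2) -> count=0 queue=[T2] holders={T1,T3,T4}
Step 17: signal(T4) -> count=0 queue=[] holders={T1,T2,T3}
Step 18: signal(T1) -> count=1 queue=[] holders={T2,T3}
Final holders: {T2,T3} -> 2 thread(s)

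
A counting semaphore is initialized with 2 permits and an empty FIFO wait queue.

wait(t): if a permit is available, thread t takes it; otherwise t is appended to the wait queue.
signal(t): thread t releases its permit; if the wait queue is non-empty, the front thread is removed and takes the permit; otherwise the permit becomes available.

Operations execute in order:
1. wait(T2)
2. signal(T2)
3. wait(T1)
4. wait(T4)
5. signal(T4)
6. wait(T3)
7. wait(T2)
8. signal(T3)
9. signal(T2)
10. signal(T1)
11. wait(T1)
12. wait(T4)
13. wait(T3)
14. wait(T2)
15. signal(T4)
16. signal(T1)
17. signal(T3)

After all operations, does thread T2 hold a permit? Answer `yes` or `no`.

Step 1: wait(T2) -> count=1 queue=[] holders={T2}
Step 2: signal(T2) -> count=2 queue=[] holders={none}
Step 3: wait(T1) -> count=1 queue=[] holders={T1}
Step 4: wait(T4) -> count=0 queue=[] holders={T1,T4}
Step 5: signal(T4) -> count=1 queue=[] holders={T1}
Step 6: wait(T3) -> count=0 queue=[] holders={T1,T3}
Step 7: wait(T2) -> count=0 queue=[T2] holders={T1,T3}
Step 8: signal(T3) -> count=0 queue=[] holders={T1,T2}
Step 9: signal(T2) -> count=1 queue=[] holders={T1}
Step 10: signal(T1) -> count=2 queue=[] holders={none}
Step 11: wait(T1) -> count=1 queue=[] holders={T1}
Step 12: wait(T4) -> count=0 queue=[] holders={T1,T4}
Step 13: wait(T3) -> count=0 queue=[T3] holders={T1,T4}
Step 14: wait(T2) -> count=0 queue=[T3,T2] holders={T1,T4}
Step 15: signal(T4) -> count=0 queue=[T2] holders={T1,T3}
Step 16: signal(T1) -> count=0 queue=[] holders={T2,T3}
Step 17: signal(T3) -> count=1 queue=[] holders={T2}
Final holders: {T2} -> T2 in holders

Answer: yes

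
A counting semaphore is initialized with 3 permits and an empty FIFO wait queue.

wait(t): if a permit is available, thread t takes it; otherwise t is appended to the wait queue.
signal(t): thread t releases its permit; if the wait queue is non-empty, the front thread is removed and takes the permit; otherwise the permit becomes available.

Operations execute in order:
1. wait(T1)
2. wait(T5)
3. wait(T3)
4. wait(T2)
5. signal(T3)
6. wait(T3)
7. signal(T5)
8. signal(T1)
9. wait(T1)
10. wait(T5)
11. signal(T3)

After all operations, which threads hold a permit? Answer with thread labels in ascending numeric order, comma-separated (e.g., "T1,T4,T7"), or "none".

Answer: T1,T2,T5

Derivation:
Step 1: wait(T1) -> count=2 queue=[] holders={T1}
Step 2: wait(T5) -> count=1 queue=[] holders={T1,T5}
Step 3: wait(T3) -> count=0 queue=[] holders={T1,T3,T5}
Step 4: wait(T2) -> count=0 queue=[T2] holders={T1,T3,T5}
Step 5: signal(T3) -> count=0 queue=[] holders={T1,T2,T5}
Step 6: wait(T3) -> count=0 queue=[T3] holders={T1,T2,T5}
Step 7: signal(T5) -> count=0 queue=[] holders={T1,T2,T3}
Step 8: signal(T1) -> count=1 queue=[] holders={T2,T3}
Step 9: wait(T1) -> count=0 queue=[] holders={T1,T2,T3}
Step 10: wait(T5) -> count=0 queue=[T5] holders={T1,T2,T3}
Step 11: signal(T3) -> count=0 queue=[] holders={T1,T2,T5}
Final holders: T1,T2,T5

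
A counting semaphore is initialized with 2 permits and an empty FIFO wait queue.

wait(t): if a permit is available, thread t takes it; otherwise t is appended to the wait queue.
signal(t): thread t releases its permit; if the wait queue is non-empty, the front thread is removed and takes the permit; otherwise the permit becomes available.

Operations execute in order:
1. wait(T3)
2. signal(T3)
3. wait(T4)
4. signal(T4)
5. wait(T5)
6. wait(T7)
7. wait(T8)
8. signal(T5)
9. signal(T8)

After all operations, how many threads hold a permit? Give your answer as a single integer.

Answer: 1

Derivation:
Step 1: wait(T3) -> count=1 queue=[] holders={T3}
Step 2: signal(T3) -> count=2 queue=[] holders={none}
Step 3: wait(T4) -> count=1 queue=[] holders={T4}
Step 4: signal(T4) -> count=2 queue=[] holders={none}
Step 5: wait(T5) -> count=1 queue=[] holders={T5}
Step 6: wait(T7) -> count=0 queue=[] holders={T5,T7}
Step 7: wait(T8) -> count=0 queue=[T8] holders={T5,T7}
Step 8: signal(T5) -> count=0 queue=[] holders={T7,T8}
Step 9: signal(T8) -> count=1 queue=[] holders={T7}
Final holders: {T7} -> 1 thread(s)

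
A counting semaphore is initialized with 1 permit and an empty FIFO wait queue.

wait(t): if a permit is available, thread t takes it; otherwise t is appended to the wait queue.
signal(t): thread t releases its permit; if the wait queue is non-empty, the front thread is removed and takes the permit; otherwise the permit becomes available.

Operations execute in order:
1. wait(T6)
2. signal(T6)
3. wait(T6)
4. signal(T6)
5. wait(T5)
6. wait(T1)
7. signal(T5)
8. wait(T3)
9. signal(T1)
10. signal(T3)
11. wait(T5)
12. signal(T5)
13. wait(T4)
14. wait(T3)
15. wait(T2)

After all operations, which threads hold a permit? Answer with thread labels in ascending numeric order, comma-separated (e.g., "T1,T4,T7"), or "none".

Answer: T4

Derivation:
Step 1: wait(T6) -> count=0 queue=[] holders={T6}
Step 2: signal(T6) -> count=1 queue=[] holders={none}
Step 3: wait(T6) -> count=0 queue=[] holders={T6}
Step 4: signal(T6) -> count=1 queue=[] holders={none}
Step 5: wait(T5) -> count=0 queue=[] holders={T5}
Step 6: wait(T1) -> count=0 queue=[T1] holders={T5}
Step 7: signal(T5) -> count=0 queue=[] holders={T1}
Step 8: wait(T3) -> count=0 queue=[T3] holders={T1}
Step 9: signal(T1) -> count=0 queue=[] holders={T3}
Step 10: signal(T3) -> count=1 queue=[] holders={none}
Step 11: wait(T5) -> count=0 queue=[] holders={T5}
Step 12: signal(T5) -> count=1 queue=[] holders={none}
Step 13: wait(T4) -> count=0 queue=[] holders={T4}
Step 14: wait(T3) -> count=0 queue=[T3] holders={T4}
Step 15: wait(T2) -> count=0 queue=[T3,T2] holders={T4}
Final holders: T4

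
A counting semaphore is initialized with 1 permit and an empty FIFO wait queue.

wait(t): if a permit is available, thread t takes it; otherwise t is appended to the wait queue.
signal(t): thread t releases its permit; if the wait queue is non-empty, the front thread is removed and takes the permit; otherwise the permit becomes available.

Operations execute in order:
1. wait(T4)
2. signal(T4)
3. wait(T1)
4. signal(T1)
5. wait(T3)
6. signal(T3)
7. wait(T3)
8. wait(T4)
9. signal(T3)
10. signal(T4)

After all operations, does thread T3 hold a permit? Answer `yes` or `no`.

Answer: no

Derivation:
Step 1: wait(T4) -> count=0 queue=[] holders={T4}
Step 2: signal(T4) -> count=1 queue=[] holders={none}
Step 3: wait(T1) -> count=0 queue=[] holders={T1}
Step 4: signal(T1) -> count=1 queue=[] holders={none}
Step 5: wait(T3) -> count=0 queue=[] holders={T3}
Step 6: signal(T3) -> count=1 queue=[] holders={none}
Step 7: wait(T3) -> count=0 queue=[] holders={T3}
Step 8: wait(T4) -> count=0 queue=[T4] holders={T3}
Step 9: signal(T3) -> count=0 queue=[] holders={T4}
Step 10: signal(T4) -> count=1 queue=[] holders={none}
Final holders: {none} -> T3 not in holders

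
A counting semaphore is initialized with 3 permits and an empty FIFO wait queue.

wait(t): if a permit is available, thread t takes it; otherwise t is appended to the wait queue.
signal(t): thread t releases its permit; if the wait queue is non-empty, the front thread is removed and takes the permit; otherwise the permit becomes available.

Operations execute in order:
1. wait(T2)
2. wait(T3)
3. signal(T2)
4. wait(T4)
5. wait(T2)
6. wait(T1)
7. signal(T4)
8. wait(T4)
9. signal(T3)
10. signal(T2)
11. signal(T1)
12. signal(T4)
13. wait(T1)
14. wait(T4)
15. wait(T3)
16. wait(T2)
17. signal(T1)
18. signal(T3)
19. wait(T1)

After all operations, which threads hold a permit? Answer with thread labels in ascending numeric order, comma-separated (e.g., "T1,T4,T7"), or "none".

Step 1: wait(T2) -> count=2 queue=[] holders={T2}
Step 2: wait(T3) -> count=1 queue=[] holders={T2,T3}
Step 3: signal(T2) -> count=2 queue=[] holders={T3}
Step 4: wait(T4) -> count=1 queue=[] holders={T3,T4}
Step 5: wait(T2) -> count=0 queue=[] holders={T2,T3,T4}
Step 6: wait(T1) -> count=0 queue=[T1] holders={T2,T3,T4}
Step 7: signal(T4) -> count=0 queue=[] holders={T1,T2,T3}
Step 8: wait(T4) -> count=0 queue=[T4] holders={T1,T2,T3}
Step 9: signal(T3) -> count=0 queue=[] holders={T1,T2,T4}
Step 10: signal(T2) -> count=1 queue=[] holders={T1,T4}
Step 11: signal(T1) -> count=2 queue=[] holders={T4}
Step 12: signal(T4) -> count=3 queue=[] holders={none}
Step 13: wait(T1) -> count=2 queue=[] holders={T1}
Step 14: wait(T4) -> count=1 queue=[] holders={T1,T4}
Step 15: wait(T3) -> count=0 queue=[] holders={T1,T3,T4}
Step 16: wait(T2) -> count=0 queue=[T2] holders={T1,T3,T4}
Step 17: signal(T1) -> count=0 queue=[] holders={T2,T3,T4}
Step 18: signal(T3) -> count=1 queue=[] holders={T2,T4}
Step 19: wait(T1) -> count=0 queue=[] holders={T1,T2,T4}
Final holders: T1,T2,T4

Answer: T1,T2,T4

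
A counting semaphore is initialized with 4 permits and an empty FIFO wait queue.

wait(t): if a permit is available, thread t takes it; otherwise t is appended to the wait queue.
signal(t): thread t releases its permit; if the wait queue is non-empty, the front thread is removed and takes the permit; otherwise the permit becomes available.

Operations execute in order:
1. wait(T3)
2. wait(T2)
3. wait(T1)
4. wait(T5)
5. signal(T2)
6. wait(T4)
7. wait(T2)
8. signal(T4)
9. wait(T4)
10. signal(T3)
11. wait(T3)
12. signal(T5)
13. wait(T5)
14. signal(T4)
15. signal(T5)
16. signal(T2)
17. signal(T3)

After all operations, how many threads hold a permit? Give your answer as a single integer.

Answer: 1

Derivation:
Step 1: wait(T3) -> count=3 queue=[] holders={T3}
Step 2: wait(T2) -> count=2 queue=[] holders={T2,T3}
Step 3: wait(T1) -> count=1 queue=[] holders={T1,T2,T3}
Step 4: wait(T5) -> count=0 queue=[] holders={T1,T2,T3,T5}
Step 5: signal(T2) -> count=1 queue=[] holders={T1,T3,T5}
Step 6: wait(T4) -> count=0 queue=[] holders={T1,T3,T4,T5}
Step 7: wait(T2) -> count=0 queue=[T2] holders={T1,T3,T4,T5}
Step 8: signal(T4) -> count=0 queue=[] holders={T1,T2,T3,T5}
Step 9: wait(T4) -> count=0 queue=[T4] holders={T1,T2,T3,T5}
Step 10: signal(T3) -> count=0 queue=[] holders={T1,T2,T4,T5}
Step 11: wait(T3) -> count=0 queue=[T3] holders={T1,T2,T4,T5}
Step 12: signal(T5) -> count=0 queue=[] holders={T1,T2,T3,T4}
Step 13: wait(T5) -> count=0 queue=[T5] holders={T1,T2,T3,T4}
Step 14: signal(T4) -> count=0 queue=[] holders={T1,T2,T3,T5}
Step 15: signal(T5) -> count=1 queue=[] holders={T1,T2,T3}
Step 16: signal(T2) -> count=2 queue=[] holders={T1,T3}
Step 17: signal(T3) -> count=3 queue=[] holders={T1}
Final holders: {T1} -> 1 thread(s)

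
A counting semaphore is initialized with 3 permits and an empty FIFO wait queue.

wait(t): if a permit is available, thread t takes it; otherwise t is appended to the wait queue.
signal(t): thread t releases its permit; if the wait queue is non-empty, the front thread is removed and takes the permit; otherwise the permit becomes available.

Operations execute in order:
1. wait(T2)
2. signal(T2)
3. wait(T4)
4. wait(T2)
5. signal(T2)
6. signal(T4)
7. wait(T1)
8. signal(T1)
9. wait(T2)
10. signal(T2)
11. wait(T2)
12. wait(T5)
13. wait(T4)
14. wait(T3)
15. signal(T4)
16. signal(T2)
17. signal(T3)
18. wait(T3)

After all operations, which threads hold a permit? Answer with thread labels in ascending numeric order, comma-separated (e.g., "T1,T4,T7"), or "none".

Step 1: wait(T2) -> count=2 queue=[] holders={T2}
Step 2: signal(T2) -> count=3 queue=[] holders={none}
Step 3: wait(T4) -> count=2 queue=[] holders={T4}
Step 4: wait(T2) -> count=1 queue=[] holders={T2,T4}
Step 5: signal(T2) -> count=2 queue=[] holders={T4}
Step 6: signal(T4) -> count=3 queue=[] holders={none}
Step 7: wait(T1) -> count=2 queue=[] holders={T1}
Step 8: signal(T1) -> count=3 queue=[] holders={none}
Step 9: wait(T2) -> count=2 queue=[] holders={T2}
Step 10: signal(T2) -> count=3 queue=[] holders={none}
Step 11: wait(T2) -> count=2 queue=[] holders={T2}
Step 12: wait(T5) -> count=1 queue=[] holders={T2,T5}
Step 13: wait(T4) -> count=0 queue=[] holders={T2,T4,T5}
Step 14: wait(T3) -> count=0 queue=[T3] holders={T2,T4,T5}
Step 15: signal(T4) -> count=0 queue=[] holders={T2,T3,T5}
Step 16: signal(T2) -> count=1 queue=[] holders={T3,T5}
Step 17: signal(T3) -> count=2 queue=[] holders={T5}
Step 18: wait(T3) -> count=1 queue=[] holders={T3,T5}
Final holders: T3,T5

Answer: T3,T5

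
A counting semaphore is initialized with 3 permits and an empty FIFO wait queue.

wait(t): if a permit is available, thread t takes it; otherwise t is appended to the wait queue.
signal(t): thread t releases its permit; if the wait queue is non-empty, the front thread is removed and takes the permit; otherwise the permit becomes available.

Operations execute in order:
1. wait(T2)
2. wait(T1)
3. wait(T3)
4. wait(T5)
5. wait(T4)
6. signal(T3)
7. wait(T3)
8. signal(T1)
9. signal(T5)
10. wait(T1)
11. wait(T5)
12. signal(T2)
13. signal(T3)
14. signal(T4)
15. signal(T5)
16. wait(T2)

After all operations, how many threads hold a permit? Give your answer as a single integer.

Step 1: wait(T2) -> count=2 queue=[] holders={T2}
Step 2: wait(T1) -> count=1 queue=[] holders={T1,T2}
Step 3: wait(T3) -> count=0 queue=[] holders={T1,T2,T3}
Step 4: wait(T5) -> count=0 queue=[T5] holders={T1,T2,T3}
Step 5: wait(T4) -> count=0 queue=[T5,T4] holders={T1,T2,T3}
Step 6: signal(T3) -> count=0 queue=[T4] holders={T1,T2,T5}
Step 7: wait(T3) -> count=0 queue=[T4,T3] holders={T1,T2,T5}
Step 8: signal(T1) -> count=0 queue=[T3] holders={T2,T4,T5}
Step 9: signal(T5) -> count=0 queue=[] holders={T2,T3,T4}
Step 10: wait(T1) -> count=0 queue=[T1] holders={T2,T3,T4}
Step 11: wait(T5) -> count=0 queue=[T1,T5] holders={T2,T3,T4}
Step 12: signal(T2) -> count=0 queue=[T5] holders={T1,T3,T4}
Step 13: signal(T3) -> count=0 queue=[] holders={T1,T4,T5}
Step 14: signal(T4) -> count=1 queue=[] holders={T1,T5}
Step 15: signal(T5) -> count=2 queue=[] holders={T1}
Step 16: wait(T2) -> count=1 queue=[] holders={T1,T2}
Final holders: {T1,T2} -> 2 thread(s)

Answer: 2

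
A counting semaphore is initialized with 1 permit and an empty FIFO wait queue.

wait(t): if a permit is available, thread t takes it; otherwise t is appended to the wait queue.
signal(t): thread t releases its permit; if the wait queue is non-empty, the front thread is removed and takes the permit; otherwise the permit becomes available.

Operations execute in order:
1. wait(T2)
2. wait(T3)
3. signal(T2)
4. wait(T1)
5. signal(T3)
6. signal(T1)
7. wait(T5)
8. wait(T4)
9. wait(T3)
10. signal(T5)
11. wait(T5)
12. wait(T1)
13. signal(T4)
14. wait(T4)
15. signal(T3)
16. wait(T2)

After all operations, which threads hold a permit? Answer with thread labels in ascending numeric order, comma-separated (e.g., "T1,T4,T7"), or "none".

Answer: T5

Derivation:
Step 1: wait(T2) -> count=0 queue=[] holders={T2}
Step 2: wait(T3) -> count=0 queue=[T3] holders={T2}
Step 3: signal(T2) -> count=0 queue=[] holders={T3}
Step 4: wait(T1) -> count=0 queue=[T1] holders={T3}
Step 5: signal(T3) -> count=0 queue=[] holders={T1}
Step 6: signal(T1) -> count=1 queue=[] holders={none}
Step 7: wait(T5) -> count=0 queue=[] holders={T5}
Step 8: wait(T4) -> count=0 queue=[T4] holders={T5}
Step 9: wait(T3) -> count=0 queue=[T4,T3] holders={T5}
Step 10: signal(T5) -> count=0 queue=[T3] holders={T4}
Step 11: wait(T5) -> count=0 queue=[T3,T5] holders={T4}
Step 12: wait(T1) -> count=0 queue=[T3,T5,T1] holders={T4}
Step 13: signal(T4) -> count=0 queue=[T5,T1] holders={T3}
Step 14: wait(T4) -> count=0 queue=[T5,T1,T4] holders={T3}
Step 15: signal(T3) -> count=0 queue=[T1,T4] holders={T5}
Step 16: wait(T2) -> count=0 queue=[T1,T4,T2] holders={T5}
Final holders: T5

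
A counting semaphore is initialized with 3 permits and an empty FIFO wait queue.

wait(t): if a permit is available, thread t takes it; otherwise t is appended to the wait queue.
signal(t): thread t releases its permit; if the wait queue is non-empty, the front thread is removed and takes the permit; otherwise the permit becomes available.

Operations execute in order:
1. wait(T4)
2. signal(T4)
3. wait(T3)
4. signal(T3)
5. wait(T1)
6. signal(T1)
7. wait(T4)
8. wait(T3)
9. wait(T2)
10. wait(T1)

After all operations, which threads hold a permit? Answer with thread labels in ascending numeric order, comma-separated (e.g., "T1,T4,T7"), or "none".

Answer: T2,T3,T4

Derivation:
Step 1: wait(T4) -> count=2 queue=[] holders={T4}
Step 2: signal(T4) -> count=3 queue=[] holders={none}
Step 3: wait(T3) -> count=2 queue=[] holders={T3}
Step 4: signal(T3) -> count=3 queue=[] holders={none}
Step 5: wait(T1) -> count=2 queue=[] holders={T1}
Step 6: signal(T1) -> count=3 queue=[] holders={none}
Step 7: wait(T4) -> count=2 queue=[] holders={T4}
Step 8: wait(T3) -> count=1 queue=[] holders={T3,T4}
Step 9: wait(T2) -> count=0 queue=[] holders={T2,T3,T4}
Step 10: wait(T1) -> count=0 queue=[T1] holders={T2,T3,T4}
Final holders: T2,T3,T4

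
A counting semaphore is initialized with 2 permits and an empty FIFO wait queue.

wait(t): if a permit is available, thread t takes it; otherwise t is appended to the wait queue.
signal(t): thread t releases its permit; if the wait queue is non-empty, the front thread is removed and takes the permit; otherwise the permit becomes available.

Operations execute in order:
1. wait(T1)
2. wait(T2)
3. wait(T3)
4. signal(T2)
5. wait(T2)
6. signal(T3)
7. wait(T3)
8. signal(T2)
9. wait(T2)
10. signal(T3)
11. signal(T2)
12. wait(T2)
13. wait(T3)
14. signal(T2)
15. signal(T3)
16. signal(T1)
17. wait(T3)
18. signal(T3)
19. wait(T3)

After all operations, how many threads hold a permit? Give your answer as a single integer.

Answer: 1

Derivation:
Step 1: wait(T1) -> count=1 queue=[] holders={T1}
Step 2: wait(T2) -> count=0 queue=[] holders={T1,T2}
Step 3: wait(T3) -> count=0 queue=[T3] holders={T1,T2}
Step 4: signal(T2) -> count=0 queue=[] holders={T1,T3}
Step 5: wait(T2) -> count=0 queue=[T2] holders={T1,T3}
Step 6: signal(T3) -> count=0 queue=[] holders={T1,T2}
Step 7: wait(T3) -> count=0 queue=[T3] holders={T1,T2}
Step 8: signal(T2) -> count=0 queue=[] holders={T1,T3}
Step 9: wait(T2) -> count=0 queue=[T2] holders={T1,T3}
Step 10: signal(T3) -> count=0 queue=[] holders={T1,T2}
Step 11: signal(T2) -> count=1 queue=[] holders={T1}
Step 12: wait(T2) -> count=0 queue=[] holders={T1,T2}
Step 13: wait(T3) -> count=0 queue=[T3] holders={T1,T2}
Step 14: signal(T2) -> count=0 queue=[] holders={T1,T3}
Step 15: signal(T3) -> count=1 queue=[] holders={T1}
Step 16: signal(T1) -> count=2 queue=[] holders={none}
Step 17: wait(T3) -> count=1 queue=[] holders={T3}
Step 18: signal(T3) -> count=2 queue=[] holders={none}
Step 19: wait(T3) -> count=1 queue=[] holders={T3}
Final holders: {T3} -> 1 thread(s)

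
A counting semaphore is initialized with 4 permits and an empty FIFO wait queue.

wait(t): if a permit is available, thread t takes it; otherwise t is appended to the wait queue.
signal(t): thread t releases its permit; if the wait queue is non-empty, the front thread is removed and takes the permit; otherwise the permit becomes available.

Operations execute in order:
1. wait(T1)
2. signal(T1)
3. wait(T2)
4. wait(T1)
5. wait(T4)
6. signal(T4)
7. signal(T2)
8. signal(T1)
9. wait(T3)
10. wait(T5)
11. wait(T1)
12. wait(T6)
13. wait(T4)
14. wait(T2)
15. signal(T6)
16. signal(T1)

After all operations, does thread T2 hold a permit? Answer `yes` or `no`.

Answer: yes

Derivation:
Step 1: wait(T1) -> count=3 queue=[] holders={T1}
Step 2: signal(T1) -> count=4 queue=[] holders={none}
Step 3: wait(T2) -> count=3 queue=[] holders={T2}
Step 4: wait(T1) -> count=2 queue=[] holders={T1,T2}
Step 5: wait(T4) -> count=1 queue=[] holders={T1,T2,T4}
Step 6: signal(T4) -> count=2 queue=[] holders={T1,T2}
Step 7: signal(T2) -> count=3 queue=[] holders={T1}
Step 8: signal(T1) -> count=4 queue=[] holders={none}
Step 9: wait(T3) -> count=3 queue=[] holders={T3}
Step 10: wait(T5) -> count=2 queue=[] holders={T3,T5}
Step 11: wait(T1) -> count=1 queue=[] holders={T1,T3,T5}
Step 12: wait(T6) -> count=0 queue=[] holders={T1,T3,T5,T6}
Step 13: wait(T4) -> count=0 queue=[T4] holders={T1,T3,T5,T6}
Step 14: wait(T2) -> count=0 queue=[T4,T2] holders={T1,T3,T5,T6}
Step 15: signal(T6) -> count=0 queue=[T2] holders={T1,T3,T4,T5}
Step 16: signal(T1) -> count=0 queue=[] holders={T2,T3,T4,T5}
Final holders: {T2,T3,T4,T5} -> T2 in holders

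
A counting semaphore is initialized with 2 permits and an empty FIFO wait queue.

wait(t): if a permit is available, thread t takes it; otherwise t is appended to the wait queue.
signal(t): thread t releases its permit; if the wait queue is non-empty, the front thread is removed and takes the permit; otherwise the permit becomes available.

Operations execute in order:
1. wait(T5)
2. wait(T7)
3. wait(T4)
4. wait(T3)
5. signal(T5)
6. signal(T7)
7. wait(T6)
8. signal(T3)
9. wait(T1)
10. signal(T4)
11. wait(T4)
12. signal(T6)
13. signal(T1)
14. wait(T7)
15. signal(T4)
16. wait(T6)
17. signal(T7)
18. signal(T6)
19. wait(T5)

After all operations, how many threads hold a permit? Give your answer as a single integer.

Answer: 1

Derivation:
Step 1: wait(T5) -> count=1 queue=[] holders={T5}
Step 2: wait(T7) -> count=0 queue=[] holders={T5,T7}
Step 3: wait(T4) -> count=0 queue=[T4] holders={T5,T7}
Step 4: wait(T3) -> count=0 queue=[T4,T3] holders={T5,T7}
Step 5: signal(T5) -> count=0 queue=[T3] holders={T4,T7}
Step 6: signal(T7) -> count=0 queue=[] holders={T3,T4}
Step 7: wait(T6) -> count=0 queue=[T6] holders={T3,T4}
Step 8: signal(T3) -> count=0 queue=[] holders={T4,T6}
Step 9: wait(T1) -> count=0 queue=[T1] holders={T4,T6}
Step 10: signal(T4) -> count=0 queue=[] holders={T1,T6}
Step 11: wait(T4) -> count=0 queue=[T4] holders={T1,T6}
Step 12: signal(T6) -> count=0 queue=[] holders={T1,T4}
Step 13: signal(T1) -> count=1 queue=[] holders={T4}
Step 14: wait(T7) -> count=0 queue=[] holders={T4,T7}
Step 15: signal(T4) -> count=1 queue=[] holders={T7}
Step 16: wait(T6) -> count=0 queue=[] holders={T6,T7}
Step 17: signal(T7) -> count=1 queue=[] holders={T6}
Step 18: signal(T6) -> count=2 queue=[] holders={none}
Step 19: wait(T5) -> count=1 queue=[] holders={T5}
Final holders: {T5} -> 1 thread(s)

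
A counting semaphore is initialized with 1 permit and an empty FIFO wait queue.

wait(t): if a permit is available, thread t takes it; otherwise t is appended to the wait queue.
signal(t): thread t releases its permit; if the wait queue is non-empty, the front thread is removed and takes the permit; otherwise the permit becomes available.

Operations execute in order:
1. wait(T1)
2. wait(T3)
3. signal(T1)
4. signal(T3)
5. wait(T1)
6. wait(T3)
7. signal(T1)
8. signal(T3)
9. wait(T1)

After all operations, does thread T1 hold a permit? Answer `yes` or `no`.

Step 1: wait(T1) -> count=0 queue=[] holders={T1}
Step 2: wait(T3) -> count=0 queue=[T3] holders={T1}
Step 3: signal(T1) -> count=0 queue=[] holders={T3}
Step 4: signal(T3) -> count=1 queue=[] holders={none}
Step 5: wait(T1) -> count=0 queue=[] holders={T1}
Step 6: wait(T3) -> count=0 queue=[T3] holders={T1}
Step 7: signal(T1) -> count=0 queue=[] holders={T3}
Step 8: signal(T3) -> count=1 queue=[] holders={none}
Step 9: wait(T1) -> count=0 queue=[] holders={T1}
Final holders: {T1} -> T1 in holders

Answer: yes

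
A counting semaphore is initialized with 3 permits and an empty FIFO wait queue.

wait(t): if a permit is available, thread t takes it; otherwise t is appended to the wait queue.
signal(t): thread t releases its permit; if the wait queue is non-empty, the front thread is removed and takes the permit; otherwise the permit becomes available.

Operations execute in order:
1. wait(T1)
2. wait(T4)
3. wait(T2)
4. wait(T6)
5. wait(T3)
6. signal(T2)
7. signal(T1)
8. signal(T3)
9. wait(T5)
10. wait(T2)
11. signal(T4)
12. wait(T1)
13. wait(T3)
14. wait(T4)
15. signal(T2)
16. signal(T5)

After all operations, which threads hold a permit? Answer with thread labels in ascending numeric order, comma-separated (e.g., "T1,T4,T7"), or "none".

Step 1: wait(T1) -> count=2 queue=[] holders={T1}
Step 2: wait(T4) -> count=1 queue=[] holders={T1,T4}
Step 3: wait(T2) -> count=0 queue=[] holders={T1,T2,T4}
Step 4: wait(T6) -> count=0 queue=[T6] holders={T1,T2,T4}
Step 5: wait(T3) -> count=0 queue=[T6,T3] holders={T1,T2,T4}
Step 6: signal(T2) -> count=0 queue=[T3] holders={T1,T4,T6}
Step 7: signal(T1) -> count=0 queue=[] holders={T3,T4,T6}
Step 8: signal(T3) -> count=1 queue=[] holders={T4,T6}
Step 9: wait(T5) -> count=0 queue=[] holders={T4,T5,T6}
Step 10: wait(T2) -> count=0 queue=[T2] holders={T4,T5,T6}
Step 11: signal(T4) -> count=0 queue=[] holders={T2,T5,T6}
Step 12: wait(T1) -> count=0 queue=[T1] holders={T2,T5,T6}
Step 13: wait(T3) -> count=0 queue=[T1,T3] holders={T2,T5,T6}
Step 14: wait(T4) -> count=0 queue=[T1,T3,T4] holders={T2,T5,T6}
Step 15: signal(T2) -> count=0 queue=[T3,T4] holders={T1,T5,T6}
Step 16: signal(T5) -> count=0 queue=[T4] holders={T1,T3,T6}
Final holders: T1,T3,T6

Answer: T1,T3,T6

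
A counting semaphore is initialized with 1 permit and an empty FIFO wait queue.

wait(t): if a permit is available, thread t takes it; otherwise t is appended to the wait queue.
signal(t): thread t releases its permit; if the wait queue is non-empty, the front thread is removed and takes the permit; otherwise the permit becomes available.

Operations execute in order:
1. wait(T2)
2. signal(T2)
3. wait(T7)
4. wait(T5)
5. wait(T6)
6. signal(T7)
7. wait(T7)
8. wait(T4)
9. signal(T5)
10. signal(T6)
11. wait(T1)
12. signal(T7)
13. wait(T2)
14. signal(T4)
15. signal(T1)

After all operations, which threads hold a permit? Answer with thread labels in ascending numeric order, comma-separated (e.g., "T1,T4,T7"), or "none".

Answer: T2

Derivation:
Step 1: wait(T2) -> count=0 queue=[] holders={T2}
Step 2: signal(T2) -> count=1 queue=[] holders={none}
Step 3: wait(T7) -> count=0 queue=[] holders={T7}
Step 4: wait(T5) -> count=0 queue=[T5] holders={T7}
Step 5: wait(T6) -> count=0 queue=[T5,T6] holders={T7}
Step 6: signal(T7) -> count=0 queue=[T6] holders={T5}
Step 7: wait(T7) -> count=0 queue=[T6,T7] holders={T5}
Step 8: wait(T4) -> count=0 queue=[T6,T7,T4] holders={T5}
Step 9: signal(T5) -> count=0 queue=[T7,T4] holders={T6}
Step 10: signal(T6) -> count=0 queue=[T4] holders={T7}
Step 11: wait(T1) -> count=0 queue=[T4,T1] holders={T7}
Step 12: signal(T7) -> count=0 queue=[T1] holders={T4}
Step 13: wait(T2) -> count=0 queue=[T1,T2] holders={T4}
Step 14: signal(T4) -> count=0 queue=[T2] holders={T1}
Step 15: signal(T1) -> count=0 queue=[] holders={T2}
Final holders: T2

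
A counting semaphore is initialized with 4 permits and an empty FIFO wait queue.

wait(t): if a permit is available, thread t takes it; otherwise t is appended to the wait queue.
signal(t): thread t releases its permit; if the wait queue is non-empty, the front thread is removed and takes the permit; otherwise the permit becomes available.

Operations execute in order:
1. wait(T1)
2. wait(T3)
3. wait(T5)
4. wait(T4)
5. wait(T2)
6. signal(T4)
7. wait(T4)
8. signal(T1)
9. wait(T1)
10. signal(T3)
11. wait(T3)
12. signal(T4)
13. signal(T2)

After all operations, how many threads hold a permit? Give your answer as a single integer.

Step 1: wait(T1) -> count=3 queue=[] holders={T1}
Step 2: wait(T3) -> count=2 queue=[] holders={T1,T3}
Step 3: wait(T5) -> count=1 queue=[] holders={T1,T3,T5}
Step 4: wait(T4) -> count=0 queue=[] holders={T1,T3,T4,T5}
Step 5: wait(T2) -> count=0 queue=[T2] holders={T1,T3,T4,T5}
Step 6: signal(T4) -> count=0 queue=[] holders={T1,T2,T3,T5}
Step 7: wait(T4) -> count=0 queue=[T4] holders={T1,T2,T3,T5}
Step 8: signal(T1) -> count=0 queue=[] holders={T2,T3,T4,T5}
Step 9: wait(T1) -> count=0 queue=[T1] holders={T2,T3,T4,T5}
Step 10: signal(T3) -> count=0 queue=[] holders={T1,T2,T4,T5}
Step 11: wait(T3) -> count=0 queue=[T3] holders={T1,T2,T4,T5}
Step 12: signal(T4) -> count=0 queue=[] holders={T1,T2,T3,T5}
Step 13: signal(T2) -> count=1 queue=[] holders={T1,T3,T5}
Final holders: {T1,T3,T5} -> 3 thread(s)

Answer: 3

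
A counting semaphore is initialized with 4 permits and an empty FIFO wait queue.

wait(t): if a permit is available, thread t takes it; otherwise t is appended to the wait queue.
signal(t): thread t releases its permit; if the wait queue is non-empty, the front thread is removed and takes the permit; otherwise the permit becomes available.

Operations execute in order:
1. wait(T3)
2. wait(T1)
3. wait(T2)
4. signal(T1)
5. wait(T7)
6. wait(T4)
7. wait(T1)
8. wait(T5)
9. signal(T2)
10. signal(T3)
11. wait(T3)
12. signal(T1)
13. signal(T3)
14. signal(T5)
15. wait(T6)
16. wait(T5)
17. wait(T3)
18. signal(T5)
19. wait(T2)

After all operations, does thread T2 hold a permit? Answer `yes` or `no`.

Answer: no

Derivation:
Step 1: wait(T3) -> count=3 queue=[] holders={T3}
Step 2: wait(T1) -> count=2 queue=[] holders={T1,T3}
Step 3: wait(T2) -> count=1 queue=[] holders={T1,T2,T3}
Step 4: signal(T1) -> count=2 queue=[] holders={T2,T3}
Step 5: wait(T7) -> count=1 queue=[] holders={T2,T3,T7}
Step 6: wait(T4) -> count=0 queue=[] holders={T2,T3,T4,T7}
Step 7: wait(T1) -> count=0 queue=[T1] holders={T2,T3,T4,T7}
Step 8: wait(T5) -> count=0 queue=[T1,T5] holders={T2,T3,T4,T7}
Step 9: signal(T2) -> count=0 queue=[T5] holders={T1,T3,T4,T7}
Step 10: signal(T3) -> count=0 queue=[] holders={T1,T4,T5,T7}
Step 11: wait(T3) -> count=0 queue=[T3] holders={T1,T4,T5,T7}
Step 12: signal(T1) -> count=0 queue=[] holders={T3,T4,T5,T7}
Step 13: signal(T3) -> count=1 queue=[] holders={T4,T5,T7}
Step 14: signal(T5) -> count=2 queue=[] holders={T4,T7}
Step 15: wait(T6) -> count=1 queue=[] holders={T4,T6,T7}
Step 16: wait(T5) -> count=0 queue=[] holders={T4,T5,T6,T7}
Step 17: wait(T3) -> count=0 queue=[T3] holders={T4,T5,T6,T7}
Step 18: signal(T5) -> count=0 queue=[] holders={T3,T4,T6,T7}
Step 19: wait(T2) -> count=0 queue=[T2] holders={T3,T4,T6,T7}
Final holders: {T3,T4,T6,T7} -> T2 not in holders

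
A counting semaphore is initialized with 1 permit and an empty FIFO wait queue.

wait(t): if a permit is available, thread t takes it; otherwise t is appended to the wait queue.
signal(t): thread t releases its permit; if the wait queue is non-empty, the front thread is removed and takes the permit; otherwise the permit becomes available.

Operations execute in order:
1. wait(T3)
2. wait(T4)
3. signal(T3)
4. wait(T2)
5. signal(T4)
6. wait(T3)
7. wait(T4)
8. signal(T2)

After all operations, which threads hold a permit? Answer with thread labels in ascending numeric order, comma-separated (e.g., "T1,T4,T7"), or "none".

Answer: T3

Derivation:
Step 1: wait(T3) -> count=0 queue=[] holders={T3}
Step 2: wait(T4) -> count=0 queue=[T4] holders={T3}
Step 3: signal(T3) -> count=0 queue=[] holders={T4}
Step 4: wait(T2) -> count=0 queue=[T2] holders={T4}
Step 5: signal(T4) -> count=0 queue=[] holders={T2}
Step 6: wait(T3) -> count=0 queue=[T3] holders={T2}
Step 7: wait(T4) -> count=0 queue=[T3,T4] holders={T2}
Step 8: signal(T2) -> count=0 queue=[T4] holders={T3}
Final holders: T3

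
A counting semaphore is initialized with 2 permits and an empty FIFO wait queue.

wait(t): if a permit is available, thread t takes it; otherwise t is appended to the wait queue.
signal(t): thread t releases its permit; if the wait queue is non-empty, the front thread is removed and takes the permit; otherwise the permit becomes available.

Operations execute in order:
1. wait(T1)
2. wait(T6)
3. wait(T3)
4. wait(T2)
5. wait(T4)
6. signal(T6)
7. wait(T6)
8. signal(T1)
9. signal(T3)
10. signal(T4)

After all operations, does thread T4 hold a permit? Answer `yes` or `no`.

Step 1: wait(T1) -> count=1 queue=[] holders={T1}
Step 2: wait(T6) -> count=0 queue=[] holders={T1,T6}
Step 3: wait(T3) -> count=0 queue=[T3] holders={T1,T6}
Step 4: wait(T2) -> count=0 queue=[T3,T2] holders={T1,T6}
Step 5: wait(T4) -> count=0 queue=[T3,T2,T4] holders={T1,T6}
Step 6: signal(T6) -> count=0 queue=[T2,T4] holders={T1,T3}
Step 7: wait(T6) -> count=0 queue=[T2,T4,T6] holders={T1,T3}
Step 8: signal(T1) -> count=0 queue=[T4,T6] holders={T2,T3}
Step 9: signal(T3) -> count=0 queue=[T6] holders={T2,T4}
Step 10: signal(T4) -> count=0 queue=[] holders={T2,T6}
Final holders: {T2,T6} -> T4 not in holders

Answer: no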